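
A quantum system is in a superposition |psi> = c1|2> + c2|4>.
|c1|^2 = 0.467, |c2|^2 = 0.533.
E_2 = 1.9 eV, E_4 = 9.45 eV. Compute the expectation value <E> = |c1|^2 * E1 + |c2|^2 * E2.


<E> = |c1|^2 * E1 + |c2|^2 * E2
= 0.467 * 1.9 + 0.533 * 9.45
= 0.8873 + 5.0369
= 5.9242 eV

5.9242


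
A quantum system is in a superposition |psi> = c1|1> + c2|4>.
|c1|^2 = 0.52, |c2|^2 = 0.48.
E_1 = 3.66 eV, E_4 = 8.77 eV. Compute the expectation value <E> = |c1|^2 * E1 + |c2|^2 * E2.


<E> = |c1|^2 * E1 + |c2|^2 * E2
= 0.52 * 3.66 + 0.48 * 8.77
= 1.9032 + 4.2096
= 6.1128 eV

6.1128


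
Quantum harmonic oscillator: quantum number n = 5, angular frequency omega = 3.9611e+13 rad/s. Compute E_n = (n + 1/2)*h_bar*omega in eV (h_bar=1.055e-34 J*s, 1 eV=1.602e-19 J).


E = (n + 1/2) * h_bar * omega
= (5 + 0.5) * 1.055e-34 * 3.9611e+13
= 5.5 * 4.1790e-21
= 2.2984e-20 J
= 0.1435 eV

0.1435


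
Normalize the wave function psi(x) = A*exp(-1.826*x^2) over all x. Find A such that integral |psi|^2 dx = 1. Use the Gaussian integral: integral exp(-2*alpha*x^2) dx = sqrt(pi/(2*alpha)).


integral |psi|^2 dx = A^2 * sqrt(pi/(2*alpha)) = 1
A^2 = sqrt(2*alpha/pi)
= sqrt(2 * 1.826 / pi)
= 1.078178
A = sqrt(1.078178)
= 1.0384

1.0384


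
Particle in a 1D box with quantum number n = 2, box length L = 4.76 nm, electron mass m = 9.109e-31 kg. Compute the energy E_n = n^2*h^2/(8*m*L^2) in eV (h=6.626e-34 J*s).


E = n^2 * h^2 / (8 * m * L^2)
= 2^2 * (6.626e-34)^2 / (8 * 9.109e-31 * (4.76e-9)^2)
= 4 * 4.3904e-67 / (8 * 9.109e-31 * 2.2658e-17)
= 1.0636e-20 J
= 0.0664 eV

0.0664


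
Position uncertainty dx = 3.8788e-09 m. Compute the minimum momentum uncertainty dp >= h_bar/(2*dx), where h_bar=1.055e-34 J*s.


dp = h_bar / (2 * dx)
= 1.055e-34 / (2 * 3.8788e-09)
= 1.055e-34 / 7.7576e-09
= 1.3600e-26 kg*m/s

1.3600e-26


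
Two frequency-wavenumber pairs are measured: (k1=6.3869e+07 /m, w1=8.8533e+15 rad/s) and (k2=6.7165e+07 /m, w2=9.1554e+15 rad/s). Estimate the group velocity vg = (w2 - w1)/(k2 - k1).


vg = (w2 - w1) / (k2 - k1)
= (9.1554e+15 - 8.8533e+15) / (6.7165e+07 - 6.3869e+07)
= 3.0210e+14 / 3.2960e+06
= 9.1657e+07 m/s

9.1657e+07


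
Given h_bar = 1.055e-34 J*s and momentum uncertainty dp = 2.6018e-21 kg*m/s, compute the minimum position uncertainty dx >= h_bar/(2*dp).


dx = h_bar / (2 * dp)
= 1.055e-34 / (2 * 2.6018e-21)
= 1.055e-34 / 5.2036e-21
= 2.0274e-14 m

2.0274e-14


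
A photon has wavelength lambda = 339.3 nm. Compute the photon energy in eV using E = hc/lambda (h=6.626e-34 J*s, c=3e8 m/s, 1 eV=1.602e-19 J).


E = hc / lambda
= (6.626e-34)(3e8) / (339.3e-9)
= 1.9878e-25 / 3.3930e-07
= 5.8585e-19 J
Converting to eV: 5.8585e-19 / 1.602e-19
= 3.657 eV

3.657


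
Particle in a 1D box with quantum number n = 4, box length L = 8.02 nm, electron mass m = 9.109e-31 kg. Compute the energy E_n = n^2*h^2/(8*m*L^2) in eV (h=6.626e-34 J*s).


E = n^2 * h^2 / (8 * m * L^2)
= 4^2 * (6.626e-34)^2 / (8 * 9.109e-31 * (8.02e-9)^2)
= 16 * 4.3904e-67 / (8 * 9.109e-31 * 6.4320e-17)
= 1.4987e-20 J
= 0.0936 eV

0.0936


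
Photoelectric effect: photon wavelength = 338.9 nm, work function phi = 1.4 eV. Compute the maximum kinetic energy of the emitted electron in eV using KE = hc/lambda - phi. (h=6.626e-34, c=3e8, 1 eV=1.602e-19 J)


E_photon = hc / lambda
= (6.626e-34)(3e8) / (338.9e-9)
= 5.8654e-19 J
= 3.6613 eV
KE = E_photon - phi
= 3.6613 - 1.4
= 2.2613 eV

2.2613


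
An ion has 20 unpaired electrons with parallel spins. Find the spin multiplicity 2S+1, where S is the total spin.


Total spin S = N * (1/2) = 20 * 0.5 = 10.0
Spin multiplicity = 2S + 1
= 2 * 10.0 + 1
= 21

21


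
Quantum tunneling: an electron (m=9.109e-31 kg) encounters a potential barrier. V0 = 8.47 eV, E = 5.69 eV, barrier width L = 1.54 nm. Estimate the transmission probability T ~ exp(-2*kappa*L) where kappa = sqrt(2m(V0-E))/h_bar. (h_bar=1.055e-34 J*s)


V0 - E = 2.78 eV = 4.4536e-19 J
kappa = sqrt(2 * m * (V0-E)) / h_bar
= sqrt(2 * 9.109e-31 * 4.4536e-19) / 1.055e-34
= 8.5379e+09 /m
2*kappa*L = 2 * 8.5379e+09 * 1.54e-9
= 26.2968
T = exp(-26.2968) = 3.797185e-12

3.797185e-12


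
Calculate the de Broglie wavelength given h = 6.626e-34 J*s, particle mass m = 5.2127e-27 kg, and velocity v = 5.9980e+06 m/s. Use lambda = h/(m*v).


lambda = h / (m * v)
= 6.626e-34 / (5.2127e-27 * 5.9980e+06)
= 6.626e-34 / 3.1266e-20
= 2.1193e-14 m

2.1193e-14


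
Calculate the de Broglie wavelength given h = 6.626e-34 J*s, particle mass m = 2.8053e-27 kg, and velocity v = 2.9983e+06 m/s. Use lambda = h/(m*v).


lambda = h / (m * v)
= 6.626e-34 / (2.8053e-27 * 2.9983e+06)
= 6.626e-34 / 8.4111e-21
= 7.8777e-14 m

7.8777e-14


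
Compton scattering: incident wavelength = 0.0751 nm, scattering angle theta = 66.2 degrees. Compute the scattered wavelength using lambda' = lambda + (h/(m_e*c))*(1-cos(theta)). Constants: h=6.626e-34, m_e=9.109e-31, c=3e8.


Compton wavelength: h/(m_e*c) = 2.4247e-12 m
d_lambda = 2.4247e-12 * (1 - cos(66.2 deg))
= 2.4247e-12 * 0.596455
= 1.4462e-12 m = 0.001446 nm
lambda' = 0.0751 + 0.001446
= 0.076546 nm

0.076546


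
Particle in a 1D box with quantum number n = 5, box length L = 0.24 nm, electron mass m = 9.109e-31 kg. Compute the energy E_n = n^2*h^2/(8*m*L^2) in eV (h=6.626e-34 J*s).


E = n^2 * h^2 / (8 * m * L^2)
= 5^2 * (6.626e-34)^2 / (8 * 9.109e-31 * (0.24e-9)^2)
= 25 * 4.3904e-67 / (8 * 9.109e-31 * 5.7600e-20)
= 2.6149e-17 J
= 163.229 eV

163.229


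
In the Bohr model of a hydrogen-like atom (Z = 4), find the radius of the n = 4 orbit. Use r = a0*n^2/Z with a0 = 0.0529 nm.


r = a0 * n^2 / Z
= 0.0529 * 4^2 / 4
= 0.0529 * 16 / 4
= 0.2116 nm

0.2116


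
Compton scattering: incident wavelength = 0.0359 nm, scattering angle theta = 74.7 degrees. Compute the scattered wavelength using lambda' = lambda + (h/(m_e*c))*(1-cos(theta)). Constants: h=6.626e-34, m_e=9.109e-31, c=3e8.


Compton wavelength: h/(m_e*c) = 2.4247e-12 m
d_lambda = 2.4247e-12 * (1 - cos(74.7 deg))
= 2.4247e-12 * 0.736127
= 1.7849e-12 m = 0.001785 nm
lambda' = 0.0359 + 0.001785
= 0.037685 nm

0.037685


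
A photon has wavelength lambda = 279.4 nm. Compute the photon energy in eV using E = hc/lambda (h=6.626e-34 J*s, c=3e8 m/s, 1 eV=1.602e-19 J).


E = hc / lambda
= (6.626e-34)(3e8) / (279.4e-9)
= 1.9878e-25 / 2.7940e-07
= 7.1145e-19 J
Converting to eV: 7.1145e-19 / 1.602e-19
= 4.441 eV

4.441


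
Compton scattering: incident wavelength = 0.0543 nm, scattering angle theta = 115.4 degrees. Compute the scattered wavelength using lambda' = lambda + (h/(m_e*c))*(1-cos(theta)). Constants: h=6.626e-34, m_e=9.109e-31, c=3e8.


Compton wavelength: h/(m_e*c) = 2.4247e-12 m
d_lambda = 2.4247e-12 * (1 - cos(115.4 deg))
= 2.4247e-12 * 1.428935
= 3.4648e-12 m = 0.003465 nm
lambda' = 0.0543 + 0.003465
= 0.057765 nm

0.057765


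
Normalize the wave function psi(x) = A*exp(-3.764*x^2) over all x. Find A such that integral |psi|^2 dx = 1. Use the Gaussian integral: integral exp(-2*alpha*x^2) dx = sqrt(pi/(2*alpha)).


integral |psi|^2 dx = A^2 * sqrt(pi/(2*alpha)) = 1
A^2 = sqrt(2*alpha/pi)
= sqrt(2 * 3.764 / pi)
= 1.547978
A = sqrt(1.547978)
= 1.2442

1.2442


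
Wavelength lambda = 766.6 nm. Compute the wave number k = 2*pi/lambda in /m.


k = 2 * pi / lambda
= 6.2832 / (766.6e-9)
= 6.2832 / 7.6660e-07
= 8.1962e+06 /m

8.1962e+06


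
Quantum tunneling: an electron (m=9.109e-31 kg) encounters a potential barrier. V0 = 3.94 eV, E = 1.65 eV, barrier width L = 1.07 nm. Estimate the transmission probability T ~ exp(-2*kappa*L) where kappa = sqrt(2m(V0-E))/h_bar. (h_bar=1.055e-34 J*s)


V0 - E = 2.29 eV = 3.6686e-19 J
kappa = sqrt(2 * m * (V0-E)) / h_bar
= sqrt(2 * 9.109e-31 * 3.6686e-19) / 1.055e-34
= 7.7490e+09 /m
2*kappa*L = 2 * 7.7490e+09 * 1.07e-9
= 16.5829
T = exp(-16.5829) = 6.282537e-08

6.282537e-08


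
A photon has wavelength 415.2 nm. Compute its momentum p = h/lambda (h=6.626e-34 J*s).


p = h / lambda
= 6.626e-34 / (415.2e-9)
= 6.626e-34 / 4.1520e-07
= 1.5959e-27 kg*m/s

1.5959e-27


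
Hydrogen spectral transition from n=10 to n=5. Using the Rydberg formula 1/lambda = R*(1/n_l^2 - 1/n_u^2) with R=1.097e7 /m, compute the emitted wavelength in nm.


1/lambda = R * (1/n_l^2 - 1/n_u^2)
= 1.097e7 * (1/5^2 - 1/10^2)
= 1.097e7 * (0.04 - 0.01)
= 1.097e7 * 0.03
= 3.2910e+05 /m
lambda = 1 / 3.2910e+05 = 3038.5901 nm

3038.5901


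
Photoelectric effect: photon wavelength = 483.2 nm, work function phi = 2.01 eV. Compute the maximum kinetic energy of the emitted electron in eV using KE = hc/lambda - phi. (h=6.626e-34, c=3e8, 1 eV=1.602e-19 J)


E_photon = hc / lambda
= (6.626e-34)(3e8) / (483.2e-9)
= 4.1138e-19 J
= 2.5679 eV
KE = E_photon - phi
= 2.5679 - 2.01
= 0.5579 eV

0.5579


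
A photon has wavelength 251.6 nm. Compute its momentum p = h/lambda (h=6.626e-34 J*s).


p = h / lambda
= 6.626e-34 / (251.6e-9)
= 6.626e-34 / 2.5160e-07
= 2.6335e-27 kg*m/s

2.6335e-27


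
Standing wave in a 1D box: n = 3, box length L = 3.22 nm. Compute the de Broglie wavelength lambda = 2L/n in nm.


lambda = 2L / n
= 2 * 3.22 / 3
= 6.44 / 3
= 2.1467 nm

2.1467


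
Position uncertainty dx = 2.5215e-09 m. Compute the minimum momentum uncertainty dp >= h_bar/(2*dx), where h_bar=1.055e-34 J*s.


dp = h_bar / (2 * dx)
= 1.055e-34 / (2 * 2.5215e-09)
= 1.055e-34 / 5.0430e-09
= 2.0920e-26 kg*m/s

2.0920e-26


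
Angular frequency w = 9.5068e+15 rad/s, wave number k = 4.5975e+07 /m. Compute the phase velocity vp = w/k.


vp = w / k
= 9.5068e+15 / 4.5975e+07
= 2.0678e+08 m/s

2.0678e+08


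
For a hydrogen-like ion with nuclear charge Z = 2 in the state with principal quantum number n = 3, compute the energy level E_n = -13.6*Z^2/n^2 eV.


E_n = -13.6 * Z^2 / n^2
= -13.6 * 2^2 / 3^2
= -13.6 * 4 / 9
= -6.0444 eV

-6.0444


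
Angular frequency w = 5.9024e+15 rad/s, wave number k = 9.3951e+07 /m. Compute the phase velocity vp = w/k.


vp = w / k
= 5.9024e+15 / 9.3951e+07
= 6.2824e+07 m/s

6.2824e+07


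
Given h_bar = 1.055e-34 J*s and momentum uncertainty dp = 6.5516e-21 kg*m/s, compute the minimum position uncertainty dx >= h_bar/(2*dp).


dx = h_bar / (2 * dp)
= 1.055e-34 / (2 * 6.5516e-21)
= 1.055e-34 / 1.3103e-20
= 8.0515e-15 m

8.0515e-15


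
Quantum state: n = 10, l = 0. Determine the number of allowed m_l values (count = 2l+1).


m_l ranges from -l to +l in integer steps
So m_l goes from -0 to +0
Count = 2l + 1 = 2*0 + 1
= 1

1


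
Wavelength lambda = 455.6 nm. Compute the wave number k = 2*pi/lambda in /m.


k = 2 * pi / lambda
= 6.2832 / (455.6e-9)
= 6.2832 / 4.5560e-07
= 1.3791e+07 /m

1.3791e+07


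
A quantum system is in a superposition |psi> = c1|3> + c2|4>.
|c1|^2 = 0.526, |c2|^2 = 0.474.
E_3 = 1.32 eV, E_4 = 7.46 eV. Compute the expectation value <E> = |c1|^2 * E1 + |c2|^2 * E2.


<E> = |c1|^2 * E1 + |c2|^2 * E2
= 0.526 * 1.32 + 0.474 * 7.46
= 0.6943 + 3.536
= 4.2304 eV

4.2304


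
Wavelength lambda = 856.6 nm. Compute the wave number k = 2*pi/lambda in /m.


k = 2 * pi / lambda
= 6.2832 / (856.6e-9)
= 6.2832 / 8.5660e-07
= 7.3350e+06 /m

7.3350e+06


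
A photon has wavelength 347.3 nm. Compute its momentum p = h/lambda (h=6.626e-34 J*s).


p = h / lambda
= 6.626e-34 / (347.3e-9)
= 6.626e-34 / 3.4730e-07
= 1.9079e-27 kg*m/s

1.9079e-27


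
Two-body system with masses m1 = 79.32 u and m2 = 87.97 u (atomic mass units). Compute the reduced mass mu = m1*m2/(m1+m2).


mu = m1 * m2 / (m1 + m2)
= 79.32 * 87.97 / (79.32 + 87.97)
= 6977.7804 / 167.29
= 41.7107 u

41.7107


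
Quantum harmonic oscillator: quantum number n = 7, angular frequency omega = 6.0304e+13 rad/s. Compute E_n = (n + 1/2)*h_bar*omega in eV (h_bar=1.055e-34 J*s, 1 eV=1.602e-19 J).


E = (n + 1/2) * h_bar * omega
= (7 + 0.5) * 1.055e-34 * 6.0304e+13
= 7.5 * 6.3621e-21
= 4.7716e-20 J
= 0.2978 eV

0.2978


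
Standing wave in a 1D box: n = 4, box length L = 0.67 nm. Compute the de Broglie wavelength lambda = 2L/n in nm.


lambda = 2L / n
= 2 * 0.67 / 4
= 1.34 / 4
= 0.335 nm

0.335


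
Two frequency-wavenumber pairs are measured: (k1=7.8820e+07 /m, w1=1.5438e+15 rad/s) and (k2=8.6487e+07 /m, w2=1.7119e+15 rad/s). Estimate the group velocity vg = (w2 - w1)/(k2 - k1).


vg = (w2 - w1) / (k2 - k1)
= (1.7119e+15 - 1.5438e+15) / (8.6487e+07 - 7.8820e+07)
= 1.6810e+14 / 7.6670e+06
= 2.1925e+07 m/s

2.1925e+07


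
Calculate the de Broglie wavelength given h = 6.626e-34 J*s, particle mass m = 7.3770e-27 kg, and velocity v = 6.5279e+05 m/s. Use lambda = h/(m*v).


lambda = h / (m * v)
= 6.626e-34 / (7.3770e-27 * 6.5279e+05)
= 6.626e-34 / 4.8156e-21
= 1.3759e-13 m

1.3759e-13


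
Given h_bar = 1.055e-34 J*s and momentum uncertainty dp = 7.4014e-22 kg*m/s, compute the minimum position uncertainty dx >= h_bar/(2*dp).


dx = h_bar / (2 * dp)
= 1.055e-34 / (2 * 7.4014e-22)
= 1.055e-34 / 1.4803e-21
= 7.1270e-14 m

7.1270e-14


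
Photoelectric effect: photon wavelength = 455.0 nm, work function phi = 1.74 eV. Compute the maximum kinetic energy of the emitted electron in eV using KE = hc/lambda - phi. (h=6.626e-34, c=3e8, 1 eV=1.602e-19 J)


E_photon = hc / lambda
= (6.626e-34)(3e8) / (455.0e-9)
= 4.3688e-19 J
= 2.7271 eV
KE = E_photon - phi
= 2.7271 - 1.74
= 0.9871 eV

0.9871


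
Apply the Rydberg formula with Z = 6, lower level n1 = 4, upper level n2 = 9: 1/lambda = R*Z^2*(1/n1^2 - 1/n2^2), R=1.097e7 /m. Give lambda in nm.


1/lambda = R * Z^2 * (1/n1^2 - 1/n2^2)
= 1.097e7 * 6^2 * (1/4^2 - 1/9^2)
= 1.097e7 * 36 * (0.0625 - 0.012346)
= 1.9807e+07 /m
lambda = 1 / 1.9807e+07
= 50.4873 nm

50.4873


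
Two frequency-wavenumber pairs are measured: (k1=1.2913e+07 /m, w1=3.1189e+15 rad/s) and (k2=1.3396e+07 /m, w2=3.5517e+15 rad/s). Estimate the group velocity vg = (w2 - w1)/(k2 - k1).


vg = (w2 - w1) / (k2 - k1)
= (3.5517e+15 - 3.1189e+15) / (1.3396e+07 - 1.2913e+07)
= 4.3280e+14 / 4.8300e+05
= 8.9607e+08 m/s

8.9607e+08


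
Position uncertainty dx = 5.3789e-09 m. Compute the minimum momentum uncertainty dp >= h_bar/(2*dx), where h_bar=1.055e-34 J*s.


dp = h_bar / (2 * dx)
= 1.055e-34 / (2 * 5.3789e-09)
= 1.055e-34 / 1.0758e-08
= 9.8068e-27 kg*m/s

9.8068e-27


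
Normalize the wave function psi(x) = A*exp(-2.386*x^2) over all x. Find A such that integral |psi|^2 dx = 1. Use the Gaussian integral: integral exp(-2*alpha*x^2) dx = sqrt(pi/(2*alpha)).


integral |psi|^2 dx = A^2 * sqrt(pi/(2*alpha)) = 1
A^2 = sqrt(2*alpha/pi)
= sqrt(2 * 2.386 / pi)
= 1.232467
A = sqrt(1.232467)
= 1.1102

1.1102


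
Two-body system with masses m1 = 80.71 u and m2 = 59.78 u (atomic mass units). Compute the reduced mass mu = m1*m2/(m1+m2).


mu = m1 * m2 / (m1 + m2)
= 80.71 * 59.78 / (80.71 + 59.78)
= 4824.8438 / 140.49
= 34.343 u

34.343


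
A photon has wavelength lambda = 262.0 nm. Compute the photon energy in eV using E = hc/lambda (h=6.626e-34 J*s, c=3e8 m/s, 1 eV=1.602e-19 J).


E = hc / lambda
= (6.626e-34)(3e8) / (262.0e-9)
= 1.9878e-25 / 2.6200e-07
= 7.5870e-19 J
Converting to eV: 7.5870e-19 / 1.602e-19
= 4.736 eV

4.736


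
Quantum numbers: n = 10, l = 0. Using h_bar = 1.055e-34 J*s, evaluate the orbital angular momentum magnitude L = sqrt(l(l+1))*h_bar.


L = sqrt(l*(l+1)) * h_bar
= sqrt(0 * 1) * 1.055e-34
= sqrt(0) * 1.055e-34
= 0.0 * 1.055e-34
= 0.0000e+00 J*s

0.0000e+00


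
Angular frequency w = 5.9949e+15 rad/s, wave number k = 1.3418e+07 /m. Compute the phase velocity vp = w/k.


vp = w / k
= 5.9949e+15 / 1.3418e+07
= 4.4678e+08 m/s

4.4678e+08


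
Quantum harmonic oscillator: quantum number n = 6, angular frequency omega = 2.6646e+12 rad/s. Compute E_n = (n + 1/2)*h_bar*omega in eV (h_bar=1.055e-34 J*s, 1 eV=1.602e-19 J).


E = (n + 1/2) * h_bar * omega
= (6 + 0.5) * 1.055e-34 * 2.6646e+12
= 6.5 * 2.8112e-22
= 1.8272e-21 J
= 0.0114 eV

0.0114


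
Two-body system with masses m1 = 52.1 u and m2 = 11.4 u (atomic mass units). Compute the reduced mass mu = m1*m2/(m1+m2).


mu = m1 * m2 / (m1 + m2)
= 52.1 * 11.4 / (52.1 + 11.4)
= 593.94 / 63.5
= 9.3534 u

9.3534


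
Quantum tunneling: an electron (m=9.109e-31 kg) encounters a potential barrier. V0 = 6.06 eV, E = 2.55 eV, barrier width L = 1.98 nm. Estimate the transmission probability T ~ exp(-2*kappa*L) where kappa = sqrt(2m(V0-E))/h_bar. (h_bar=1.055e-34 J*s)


V0 - E = 3.51 eV = 5.6230e-19 J
kappa = sqrt(2 * m * (V0-E)) / h_bar
= sqrt(2 * 9.109e-31 * 5.6230e-19) / 1.055e-34
= 9.5936e+09 /m
2*kappa*L = 2 * 9.5936e+09 * 1.98e-9
= 37.9908
T = exp(-37.9908) = 3.168298e-17

3.168298e-17


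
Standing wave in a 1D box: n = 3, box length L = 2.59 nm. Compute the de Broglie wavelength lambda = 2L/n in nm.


lambda = 2L / n
= 2 * 2.59 / 3
= 5.18 / 3
= 1.7267 nm

1.7267


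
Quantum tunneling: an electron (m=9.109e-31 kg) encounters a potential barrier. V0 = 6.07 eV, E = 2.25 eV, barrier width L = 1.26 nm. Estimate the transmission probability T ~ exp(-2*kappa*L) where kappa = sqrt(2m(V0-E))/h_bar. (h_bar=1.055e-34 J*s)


V0 - E = 3.82 eV = 6.1196e-19 J
kappa = sqrt(2 * m * (V0-E)) / h_bar
= sqrt(2 * 9.109e-31 * 6.1196e-19) / 1.055e-34
= 1.0008e+10 /m
2*kappa*L = 2 * 1.0008e+10 * 1.26e-9
= 25.2209
T = exp(-25.2209) = 1.113480e-11

1.113480e-11


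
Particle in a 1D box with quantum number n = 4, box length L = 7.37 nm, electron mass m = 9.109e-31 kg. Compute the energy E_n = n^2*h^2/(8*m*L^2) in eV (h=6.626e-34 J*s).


E = n^2 * h^2 / (8 * m * L^2)
= 4^2 * (6.626e-34)^2 / (8 * 9.109e-31 * (7.37e-9)^2)
= 16 * 4.3904e-67 / (8 * 9.109e-31 * 5.4317e-17)
= 1.7747e-20 J
= 0.1108 eV

0.1108


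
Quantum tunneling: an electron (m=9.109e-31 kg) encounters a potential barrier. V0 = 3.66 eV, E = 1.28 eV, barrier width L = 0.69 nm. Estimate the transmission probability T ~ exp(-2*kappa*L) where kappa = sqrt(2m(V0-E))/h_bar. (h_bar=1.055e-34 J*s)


V0 - E = 2.38 eV = 3.8128e-19 J
kappa = sqrt(2 * m * (V0-E)) / h_bar
= sqrt(2 * 9.109e-31 * 3.8128e-19) / 1.055e-34
= 7.8998e+09 /m
2*kappa*L = 2 * 7.8998e+09 * 0.69e-9
= 10.9018
T = exp(-10.9018) = 1.842573e-05

1.842573e-05


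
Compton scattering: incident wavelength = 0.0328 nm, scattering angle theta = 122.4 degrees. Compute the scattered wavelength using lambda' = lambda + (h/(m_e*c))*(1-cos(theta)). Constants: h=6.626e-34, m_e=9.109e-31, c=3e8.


Compton wavelength: h/(m_e*c) = 2.4247e-12 m
d_lambda = 2.4247e-12 * (1 - cos(122.4 deg))
= 2.4247e-12 * 1.535827
= 3.7239e-12 m = 0.003724 nm
lambda' = 0.0328 + 0.003724
= 0.036524 nm

0.036524


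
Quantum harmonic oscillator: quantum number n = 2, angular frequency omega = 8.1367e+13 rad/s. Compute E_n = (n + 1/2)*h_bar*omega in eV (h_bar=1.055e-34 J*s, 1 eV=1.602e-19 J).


E = (n + 1/2) * h_bar * omega
= (2 + 0.5) * 1.055e-34 * 8.1367e+13
= 2.5 * 8.5842e-21
= 2.1461e-20 J
= 0.134 eV

0.134


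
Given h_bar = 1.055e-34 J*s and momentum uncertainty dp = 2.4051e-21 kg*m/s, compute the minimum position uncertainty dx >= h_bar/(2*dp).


dx = h_bar / (2 * dp)
= 1.055e-34 / (2 * 2.4051e-21)
= 1.055e-34 / 4.8102e-21
= 2.1933e-14 m

2.1933e-14


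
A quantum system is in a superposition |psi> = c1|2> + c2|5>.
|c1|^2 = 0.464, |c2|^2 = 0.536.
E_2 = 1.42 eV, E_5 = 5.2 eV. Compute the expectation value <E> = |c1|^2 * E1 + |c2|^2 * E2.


<E> = |c1|^2 * E1 + |c2|^2 * E2
= 0.464 * 1.42 + 0.536 * 5.2
= 0.6589 + 2.7872
= 3.4461 eV

3.4461


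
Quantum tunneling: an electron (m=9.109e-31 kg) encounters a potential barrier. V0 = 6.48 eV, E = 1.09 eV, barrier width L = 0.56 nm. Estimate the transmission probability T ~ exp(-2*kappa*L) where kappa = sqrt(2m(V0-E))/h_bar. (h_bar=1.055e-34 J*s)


V0 - E = 5.39 eV = 8.6348e-19 J
kappa = sqrt(2 * m * (V0-E)) / h_bar
= sqrt(2 * 9.109e-31 * 8.6348e-19) / 1.055e-34
= 1.1888e+10 /m
2*kappa*L = 2 * 1.1888e+10 * 0.56e-9
= 13.315
T = exp(-13.315) = 1.649544e-06

1.649544e-06


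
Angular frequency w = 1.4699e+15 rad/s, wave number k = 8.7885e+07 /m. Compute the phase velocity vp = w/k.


vp = w / k
= 1.4699e+15 / 8.7885e+07
= 1.6725e+07 m/s

1.6725e+07


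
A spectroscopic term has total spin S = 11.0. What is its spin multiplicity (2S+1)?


Spin multiplicity = 2S + 1
= 2 * 11.0 + 1
= 22.0 + 1
= 23

23


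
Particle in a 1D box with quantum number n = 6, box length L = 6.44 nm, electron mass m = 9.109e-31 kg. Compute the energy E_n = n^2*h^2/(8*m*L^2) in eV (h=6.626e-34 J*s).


E = n^2 * h^2 / (8 * m * L^2)
= 6^2 * (6.626e-34)^2 / (8 * 9.109e-31 * (6.44e-9)^2)
= 36 * 4.3904e-67 / (8 * 9.109e-31 * 4.1474e-17)
= 5.2297e-20 J
= 0.3264 eV

0.3264


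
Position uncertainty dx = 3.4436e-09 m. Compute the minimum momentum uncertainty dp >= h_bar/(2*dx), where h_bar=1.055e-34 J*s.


dp = h_bar / (2 * dx)
= 1.055e-34 / (2 * 3.4436e-09)
= 1.055e-34 / 6.8872e-09
= 1.5318e-26 kg*m/s

1.5318e-26


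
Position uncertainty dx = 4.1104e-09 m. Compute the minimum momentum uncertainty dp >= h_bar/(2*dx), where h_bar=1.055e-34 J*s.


dp = h_bar / (2 * dx)
= 1.055e-34 / (2 * 4.1104e-09)
= 1.055e-34 / 8.2208e-09
= 1.2833e-26 kg*m/s

1.2833e-26


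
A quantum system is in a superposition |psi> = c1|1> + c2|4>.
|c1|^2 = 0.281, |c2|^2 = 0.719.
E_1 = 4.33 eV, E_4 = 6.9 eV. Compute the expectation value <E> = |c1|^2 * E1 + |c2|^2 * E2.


<E> = |c1|^2 * E1 + |c2|^2 * E2
= 0.281 * 4.33 + 0.719 * 6.9
= 1.2167 + 4.9611
= 6.1778 eV

6.1778


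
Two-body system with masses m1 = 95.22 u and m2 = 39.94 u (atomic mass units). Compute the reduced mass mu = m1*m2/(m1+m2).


mu = m1 * m2 / (m1 + m2)
= 95.22 * 39.94 / (95.22 + 39.94)
= 3803.0868 / 135.16
= 28.1377 u

28.1377


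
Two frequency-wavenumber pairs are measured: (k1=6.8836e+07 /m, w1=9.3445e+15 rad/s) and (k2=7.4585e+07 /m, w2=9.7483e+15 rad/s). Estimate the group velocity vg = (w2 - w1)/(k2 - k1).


vg = (w2 - w1) / (k2 - k1)
= (9.7483e+15 - 9.3445e+15) / (7.4585e+07 - 6.8836e+07)
= 4.0380e+14 / 5.7490e+06
= 7.0238e+07 m/s

7.0238e+07


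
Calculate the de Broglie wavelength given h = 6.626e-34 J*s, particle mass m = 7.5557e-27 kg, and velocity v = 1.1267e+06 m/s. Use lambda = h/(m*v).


lambda = h / (m * v)
= 6.626e-34 / (7.5557e-27 * 1.1267e+06)
= 6.626e-34 / 8.5130e-21
= 7.7834e-14 m

7.7834e-14


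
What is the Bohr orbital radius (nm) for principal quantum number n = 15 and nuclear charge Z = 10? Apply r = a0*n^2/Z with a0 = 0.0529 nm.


r = a0 * n^2 / Z
= 0.0529 * 15^2 / 10
= 0.0529 * 225 / 10
= 1.1903 nm

1.1903


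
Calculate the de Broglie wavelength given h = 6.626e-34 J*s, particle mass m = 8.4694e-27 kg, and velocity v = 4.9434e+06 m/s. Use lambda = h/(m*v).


lambda = h / (m * v)
= 6.626e-34 / (8.4694e-27 * 4.9434e+06)
= 6.626e-34 / 4.1868e-20
= 1.5826e-14 m

1.5826e-14


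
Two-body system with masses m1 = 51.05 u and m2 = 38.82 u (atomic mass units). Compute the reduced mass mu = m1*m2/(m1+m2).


mu = m1 * m2 / (m1 + m2)
= 51.05 * 38.82 / (51.05 + 38.82)
= 1981.761 / 89.87
= 22.0514 u

22.0514


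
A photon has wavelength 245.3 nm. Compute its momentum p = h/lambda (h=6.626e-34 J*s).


p = h / lambda
= 6.626e-34 / (245.3e-9)
= 6.626e-34 / 2.4530e-07
= 2.7012e-27 kg*m/s

2.7012e-27


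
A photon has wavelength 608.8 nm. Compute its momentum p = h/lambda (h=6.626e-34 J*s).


p = h / lambda
= 6.626e-34 / (608.8e-9)
= 6.626e-34 / 6.0880e-07
= 1.0884e-27 kg*m/s

1.0884e-27


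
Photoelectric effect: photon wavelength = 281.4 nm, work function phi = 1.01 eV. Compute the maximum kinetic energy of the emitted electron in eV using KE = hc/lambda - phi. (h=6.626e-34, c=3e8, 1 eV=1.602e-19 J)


E_photon = hc / lambda
= (6.626e-34)(3e8) / (281.4e-9)
= 7.0640e-19 J
= 4.4095 eV
KE = E_photon - phi
= 4.4095 - 1.01
= 3.3995 eV

3.3995


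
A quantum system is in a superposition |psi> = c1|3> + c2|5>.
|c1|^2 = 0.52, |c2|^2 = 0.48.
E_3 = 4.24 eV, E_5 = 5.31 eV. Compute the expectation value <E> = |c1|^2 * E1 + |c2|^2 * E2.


<E> = |c1|^2 * E1 + |c2|^2 * E2
= 0.52 * 4.24 + 0.48 * 5.31
= 2.2048 + 2.5488
= 4.7536 eV

4.7536


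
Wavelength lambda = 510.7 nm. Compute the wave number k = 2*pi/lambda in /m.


k = 2 * pi / lambda
= 6.2832 / (510.7e-9)
= 6.2832 / 5.1070e-07
= 1.2303e+07 /m

1.2303e+07


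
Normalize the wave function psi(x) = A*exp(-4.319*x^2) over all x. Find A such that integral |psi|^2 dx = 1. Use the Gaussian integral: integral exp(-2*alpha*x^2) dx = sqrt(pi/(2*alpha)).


integral |psi|^2 dx = A^2 * sqrt(pi/(2*alpha)) = 1
A^2 = sqrt(2*alpha/pi)
= sqrt(2 * 4.319 / pi)
= 1.65818
A = sqrt(1.65818)
= 1.2877

1.2877


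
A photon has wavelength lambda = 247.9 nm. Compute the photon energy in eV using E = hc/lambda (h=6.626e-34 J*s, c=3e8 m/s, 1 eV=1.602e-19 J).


E = hc / lambda
= (6.626e-34)(3e8) / (247.9e-9)
= 1.9878e-25 / 2.4790e-07
= 8.0186e-19 J
Converting to eV: 8.0186e-19 / 1.602e-19
= 5.0053 eV

5.0053


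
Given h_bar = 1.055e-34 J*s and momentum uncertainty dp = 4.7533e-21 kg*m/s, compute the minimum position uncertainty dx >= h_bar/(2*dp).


dx = h_bar / (2 * dp)
= 1.055e-34 / (2 * 4.7533e-21)
= 1.055e-34 / 9.5066e-21
= 1.1098e-14 m

1.1098e-14


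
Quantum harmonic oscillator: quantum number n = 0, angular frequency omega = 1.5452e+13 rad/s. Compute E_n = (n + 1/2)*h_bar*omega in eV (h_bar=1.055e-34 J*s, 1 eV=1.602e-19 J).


E = (n + 1/2) * h_bar * omega
= (0 + 0.5) * 1.055e-34 * 1.5452e+13
= 0.5 * 1.6302e-21
= 8.1509e-22 J
= 0.0051 eV

0.0051


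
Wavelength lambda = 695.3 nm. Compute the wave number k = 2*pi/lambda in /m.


k = 2 * pi / lambda
= 6.2832 / (695.3e-9)
= 6.2832 / 6.9530e-07
= 9.0367e+06 /m

9.0367e+06


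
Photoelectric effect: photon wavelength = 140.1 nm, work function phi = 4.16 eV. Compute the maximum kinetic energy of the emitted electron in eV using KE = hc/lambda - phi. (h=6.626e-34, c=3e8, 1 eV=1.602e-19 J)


E_photon = hc / lambda
= (6.626e-34)(3e8) / (140.1e-9)
= 1.4188e-18 J
= 8.8567 eV
KE = E_photon - phi
= 8.8567 - 4.16
= 4.6967 eV

4.6967


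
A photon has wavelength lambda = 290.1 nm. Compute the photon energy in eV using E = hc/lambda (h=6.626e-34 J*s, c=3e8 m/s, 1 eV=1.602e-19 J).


E = hc / lambda
= (6.626e-34)(3e8) / (290.1e-9)
= 1.9878e-25 / 2.9010e-07
= 6.8521e-19 J
Converting to eV: 6.8521e-19 / 1.602e-19
= 4.2772 eV

4.2772


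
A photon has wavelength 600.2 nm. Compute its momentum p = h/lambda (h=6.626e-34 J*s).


p = h / lambda
= 6.626e-34 / (600.2e-9)
= 6.626e-34 / 6.0020e-07
= 1.1040e-27 kg*m/s

1.1040e-27


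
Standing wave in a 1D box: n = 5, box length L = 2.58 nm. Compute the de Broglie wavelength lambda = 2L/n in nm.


lambda = 2L / n
= 2 * 2.58 / 5
= 5.16 / 5
= 1.032 nm

1.032


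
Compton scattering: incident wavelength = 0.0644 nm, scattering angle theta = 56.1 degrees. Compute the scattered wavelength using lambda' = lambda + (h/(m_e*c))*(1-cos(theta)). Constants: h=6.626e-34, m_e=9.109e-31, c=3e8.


Compton wavelength: h/(m_e*c) = 2.4247e-12 m
d_lambda = 2.4247e-12 * (1 - cos(56.1 deg))
= 2.4247e-12 * 0.442255
= 1.0723e-12 m = 0.001072 nm
lambda' = 0.0644 + 0.001072
= 0.065472 nm

0.065472


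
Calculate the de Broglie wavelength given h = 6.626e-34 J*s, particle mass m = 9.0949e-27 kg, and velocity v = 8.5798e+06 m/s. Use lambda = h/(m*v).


lambda = h / (m * v)
= 6.626e-34 / (9.0949e-27 * 8.5798e+06)
= 6.626e-34 / 7.8032e-20
= 8.4913e-15 m

8.4913e-15


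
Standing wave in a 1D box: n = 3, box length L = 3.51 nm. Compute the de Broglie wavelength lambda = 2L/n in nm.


lambda = 2L / n
= 2 * 3.51 / 3
= 7.02 / 3
= 2.34 nm

2.34


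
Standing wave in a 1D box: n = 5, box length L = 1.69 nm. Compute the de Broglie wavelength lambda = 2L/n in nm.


lambda = 2L / n
= 2 * 1.69 / 5
= 3.38 / 5
= 0.676 nm

0.676


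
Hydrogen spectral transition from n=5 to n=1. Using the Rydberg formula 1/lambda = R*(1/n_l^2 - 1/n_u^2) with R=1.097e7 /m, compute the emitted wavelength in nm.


1/lambda = R * (1/n_l^2 - 1/n_u^2)
= 1.097e7 * (1/1^2 - 1/5^2)
= 1.097e7 * (1.0 - 0.04)
= 1.097e7 * 0.96
= 1.0531e+07 /m
lambda = 1 / 1.0531e+07 = 94.9559 nm

94.9559


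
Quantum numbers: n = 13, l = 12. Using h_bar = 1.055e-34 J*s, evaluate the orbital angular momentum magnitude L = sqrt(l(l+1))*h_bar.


L = sqrt(l*(l+1)) * h_bar
= sqrt(12 * 13) * 1.055e-34
= sqrt(156) * 1.055e-34
= 12.49 * 1.055e-34
= 1.3177e-33 J*s

1.3177e-33


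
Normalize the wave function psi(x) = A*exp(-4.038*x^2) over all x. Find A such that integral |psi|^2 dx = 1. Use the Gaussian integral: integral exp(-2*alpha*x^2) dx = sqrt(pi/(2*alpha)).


integral |psi|^2 dx = A^2 * sqrt(pi/(2*alpha)) = 1
A^2 = sqrt(2*alpha/pi)
= sqrt(2 * 4.038 / pi)
= 1.603331
A = sqrt(1.603331)
= 1.2662

1.2662


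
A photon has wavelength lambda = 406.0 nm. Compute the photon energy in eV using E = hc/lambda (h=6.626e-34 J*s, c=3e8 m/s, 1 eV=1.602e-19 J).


E = hc / lambda
= (6.626e-34)(3e8) / (406.0e-9)
= 1.9878e-25 / 4.0600e-07
= 4.8961e-19 J
Converting to eV: 4.8961e-19 / 1.602e-19
= 3.0562 eV

3.0562


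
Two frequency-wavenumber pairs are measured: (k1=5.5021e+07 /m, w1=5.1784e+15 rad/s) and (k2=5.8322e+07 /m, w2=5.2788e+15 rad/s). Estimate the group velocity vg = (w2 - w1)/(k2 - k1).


vg = (w2 - w1) / (k2 - k1)
= (5.2788e+15 - 5.1784e+15) / (5.8322e+07 - 5.5021e+07)
= 1.0040e+14 / 3.3010e+06
= 3.0415e+07 m/s

3.0415e+07


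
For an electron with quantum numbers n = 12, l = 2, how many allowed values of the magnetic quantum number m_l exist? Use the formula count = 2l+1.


m_l ranges from -l to +l in integer steps
So m_l goes from -2 to +2
Count = 2l + 1 = 2*2 + 1
= 5

5


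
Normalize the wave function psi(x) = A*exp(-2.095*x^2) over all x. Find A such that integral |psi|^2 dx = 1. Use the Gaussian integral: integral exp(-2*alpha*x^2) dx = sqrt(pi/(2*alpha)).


integral |psi|^2 dx = A^2 * sqrt(pi/(2*alpha)) = 1
A^2 = sqrt(2*alpha/pi)
= sqrt(2 * 2.095 / pi)
= 1.154867
A = sqrt(1.154867)
= 1.0746

1.0746


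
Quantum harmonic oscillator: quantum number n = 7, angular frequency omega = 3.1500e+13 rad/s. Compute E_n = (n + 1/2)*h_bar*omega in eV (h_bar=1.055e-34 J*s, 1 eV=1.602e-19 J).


E = (n + 1/2) * h_bar * omega
= (7 + 0.5) * 1.055e-34 * 3.1500e+13
= 7.5 * 3.3232e-21
= 2.4924e-20 J
= 0.1556 eV

0.1556


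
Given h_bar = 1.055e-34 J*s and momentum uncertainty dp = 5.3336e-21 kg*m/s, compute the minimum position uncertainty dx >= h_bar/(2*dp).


dx = h_bar / (2 * dp)
= 1.055e-34 / (2 * 5.3336e-21)
= 1.055e-34 / 1.0667e-20
= 9.8901e-15 m

9.8901e-15


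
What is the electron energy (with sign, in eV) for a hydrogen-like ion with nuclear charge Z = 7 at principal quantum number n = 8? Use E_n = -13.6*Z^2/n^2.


E_n = -13.6 * Z^2 / n^2
= -13.6 * 7^2 / 8^2
= -13.6 * 49 / 64
= -10.4125 eV

-10.4125


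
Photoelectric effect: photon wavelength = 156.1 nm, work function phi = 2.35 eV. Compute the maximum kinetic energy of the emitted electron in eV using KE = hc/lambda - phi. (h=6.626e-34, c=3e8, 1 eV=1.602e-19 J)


E_photon = hc / lambda
= (6.626e-34)(3e8) / (156.1e-9)
= 1.2734e-18 J
= 7.9489 eV
KE = E_photon - phi
= 7.9489 - 2.35
= 5.5989 eV

5.5989


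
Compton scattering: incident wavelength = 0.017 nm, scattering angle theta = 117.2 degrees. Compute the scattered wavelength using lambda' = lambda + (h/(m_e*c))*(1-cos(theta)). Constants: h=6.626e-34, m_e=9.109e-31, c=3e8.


Compton wavelength: h/(m_e*c) = 2.4247e-12 m
d_lambda = 2.4247e-12 * (1 - cos(117.2 deg))
= 2.4247e-12 * 1.457098
= 3.5330e-12 m = 0.003533 nm
lambda' = 0.017 + 0.003533
= 0.020533 nm

0.020533


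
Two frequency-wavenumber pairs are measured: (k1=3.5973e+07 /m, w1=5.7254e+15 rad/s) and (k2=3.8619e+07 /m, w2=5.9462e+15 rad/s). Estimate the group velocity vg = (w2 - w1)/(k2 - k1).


vg = (w2 - w1) / (k2 - k1)
= (5.9462e+15 - 5.7254e+15) / (3.8619e+07 - 3.5973e+07)
= 2.2080e+14 / 2.6460e+06
= 8.3447e+07 m/s

8.3447e+07


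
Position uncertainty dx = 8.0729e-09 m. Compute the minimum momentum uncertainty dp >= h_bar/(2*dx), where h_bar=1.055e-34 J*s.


dp = h_bar / (2 * dx)
= 1.055e-34 / (2 * 8.0729e-09)
= 1.055e-34 / 1.6146e-08
= 6.5342e-27 kg*m/s

6.5342e-27


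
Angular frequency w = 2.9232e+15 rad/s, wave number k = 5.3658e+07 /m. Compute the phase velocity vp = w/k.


vp = w / k
= 2.9232e+15 / 5.3658e+07
= 5.4478e+07 m/s

5.4478e+07


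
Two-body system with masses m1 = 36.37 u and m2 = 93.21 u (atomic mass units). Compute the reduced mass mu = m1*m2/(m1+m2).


mu = m1 * m2 / (m1 + m2)
= 36.37 * 93.21 / (36.37 + 93.21)
= 3390.0477 / 129.58
= 26.1618 u

26.1618


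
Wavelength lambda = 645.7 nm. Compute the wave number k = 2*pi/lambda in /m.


k = 2 * pi / lambda
= 6.2832 / (645.7e-9)
= 6.2832 / 6.4570e-07
= 9.7308e+06 /m

9.7308e+06


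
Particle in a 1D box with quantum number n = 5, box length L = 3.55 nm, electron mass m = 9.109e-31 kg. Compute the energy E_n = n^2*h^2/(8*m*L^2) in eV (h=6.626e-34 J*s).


E = n^2 * h^2 / (8 * m * L^2)
= 5^2 * (6.626e-34)^2 / (8 * 9.109e-31 * (3.55e-9)^2)
= 25 * 4.3904e-67 / (8 * 9.109e-31 * 1.2602e-17)
= 1.1952e-19 J
= 0.746 eV

0.746


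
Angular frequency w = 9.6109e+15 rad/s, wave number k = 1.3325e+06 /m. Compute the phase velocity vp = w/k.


vp = w / k
= 9.6109e+15 / 1.3325e+06
= 7.2127e+09 m/s

7.2127e+09


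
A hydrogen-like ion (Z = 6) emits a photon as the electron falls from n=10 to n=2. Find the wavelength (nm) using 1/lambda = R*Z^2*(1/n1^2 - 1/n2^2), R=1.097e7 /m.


1/lambda = R * Z^2 * (1/n1^2 - 1/n2^2)
= 1.097e7 * 6^2 * (1/2^2 - 1/10^2)
= 1.097e7 * 36 * (0.25 - 0.01)
= 9.4781e+07 /m
lambda = 1 / 9.4781e+07
= 10.5507 nm

10.5507


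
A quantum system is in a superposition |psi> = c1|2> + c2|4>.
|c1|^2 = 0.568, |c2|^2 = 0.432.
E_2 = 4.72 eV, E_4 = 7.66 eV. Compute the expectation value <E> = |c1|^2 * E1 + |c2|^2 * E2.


<E> = |c1|^2 * E1 + |c2|^2 * E2
= 0.568 * 4.72 + 0.432 * 7.66
= 2.681 + 3.3091
= 5.9901 eV

5.9901


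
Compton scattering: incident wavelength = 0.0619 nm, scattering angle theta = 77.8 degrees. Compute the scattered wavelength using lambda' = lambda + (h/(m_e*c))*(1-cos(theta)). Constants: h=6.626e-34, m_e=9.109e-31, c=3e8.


Compton wavelength: h/(m_e*c) = 2.4247e-12 m
d_lambda = 2.4247e-12 * (1 - cos(77.8 deg))
= 2.4247e-12 * 0.788675
= 1.9123e-12 m = 0.001912 nm
lambda' = 0.0619 + 0.001912
= 0.063812 nm

0.063812


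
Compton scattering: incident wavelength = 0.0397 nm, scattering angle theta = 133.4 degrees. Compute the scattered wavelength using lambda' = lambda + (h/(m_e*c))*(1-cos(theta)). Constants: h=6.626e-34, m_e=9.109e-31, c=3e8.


Compton wavelength: h/(m_e*c) = 2.4247e-12 m
d_lambda = 2.4247e-12 * (1 - cos(133.4 deg))
= 2.4247e-12 * 1.687088
= 4.0907e-12 m = 0.004091 nm
lambda' = 0.0397 + 0.004091
= 0.043791 nm

0.043791


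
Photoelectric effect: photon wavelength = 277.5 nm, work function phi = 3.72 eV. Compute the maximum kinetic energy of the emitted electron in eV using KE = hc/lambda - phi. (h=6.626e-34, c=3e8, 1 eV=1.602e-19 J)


E_photon = hc / lambda
= (6.626e-34)(3e8) / (277.5e-9)
= 7.1632e-19 J
= 4.4714 eV
KE = E_photon - phi
= 4.4714 - 3.72
= 0.7514 eV

0.7514


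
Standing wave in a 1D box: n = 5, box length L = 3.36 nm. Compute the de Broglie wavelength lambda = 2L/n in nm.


lambda = 2L / n
= 2 * 3.36 / 5
= 6.72 / 5
= 1.344 nm

1.344


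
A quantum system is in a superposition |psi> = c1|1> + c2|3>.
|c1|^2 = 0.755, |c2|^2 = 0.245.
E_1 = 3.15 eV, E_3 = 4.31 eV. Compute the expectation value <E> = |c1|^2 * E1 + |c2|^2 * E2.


<E> = |c1|^2 * E1 + |c2|^2 * E2
= 0.755 * 3.15 + 0.245 * 4.31
= 2.3782 + 1.0559
= 3.4342 eV

3.4342


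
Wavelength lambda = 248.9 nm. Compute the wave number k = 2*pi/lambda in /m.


k = 2 * pi / lambda
= 6.2832 / (248.9e-9)
= 6.2832 / 2.4890e-07
= 2.5244e+07 /m

2.5244e+07


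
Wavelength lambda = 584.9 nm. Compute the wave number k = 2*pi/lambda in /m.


k = 2 * pi / lambda
= 6.2832 / (584.9e-9)
= 6.2832 / 5.8490e-07
= 1.0742e+07 /m

1.0742e+07


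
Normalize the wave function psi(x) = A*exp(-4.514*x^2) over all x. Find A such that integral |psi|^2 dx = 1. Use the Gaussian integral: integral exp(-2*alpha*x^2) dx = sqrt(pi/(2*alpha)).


integral |psi|^2 dx = A^2 * sqrt(pi/(2*alpha)) = 1
A^2 = sqrt(2*alpha/pi)
= sqrt(2 * 4.514 / pi)
= 1.6952
A = sqrt(1.6952)
= 1.302

1.302


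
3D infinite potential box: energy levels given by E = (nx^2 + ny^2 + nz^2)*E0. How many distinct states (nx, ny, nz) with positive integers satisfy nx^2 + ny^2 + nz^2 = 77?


Enumerate all (nx, ny, nz) with nx^2 + ny^2 + nz^2 = 77:
(2,3,8)
(2,8,3)
(3,2,8)
(3,8,2)
(4,5,6)
(4,6,5)
(5,4,6)
(5,6,4)
(6,4,5)
(6,5,4)
(8,2,3)
(8,3,2)
Total degeneracy = 12

12


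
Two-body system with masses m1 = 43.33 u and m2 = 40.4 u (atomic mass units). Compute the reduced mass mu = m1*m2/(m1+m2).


mu = m1 * m2 / (m1 + m2)
= 43.33 * 40.4 / (43.33 + 40.4)
= 1750.532 / 83.73
= 20.9069 u

20.9069


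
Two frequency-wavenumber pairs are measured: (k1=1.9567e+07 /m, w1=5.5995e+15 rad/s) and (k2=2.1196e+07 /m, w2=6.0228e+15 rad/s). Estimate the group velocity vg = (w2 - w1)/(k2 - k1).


vg = (w2 - w1) / (k2 - k1)
= (6.0228e+15 - 5.5995e+15) / (2.1196e+07 - 1.9567e+07)
= 4.2330e+14 / 1.6290e+06
= 2.5985e+08 m/s

2.5985e+08


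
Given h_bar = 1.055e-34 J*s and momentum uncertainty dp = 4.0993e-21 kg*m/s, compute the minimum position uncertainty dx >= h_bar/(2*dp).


dx = h_bar / (2 * dp)
= 1.055e-34 / (2 * 4.0993e-21)
= 1.055e-34 / 8.1986e-21
= 1.2868e-14 m

1.2868e-14


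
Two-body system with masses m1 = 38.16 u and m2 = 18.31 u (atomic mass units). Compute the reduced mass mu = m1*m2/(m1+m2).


mu = m1 * m2 / (m1 + m2)
= 38.16 * 18.31 / (38.16 + 18.31)
= 698.7096 / 56.47
= 12.3731 u

12.3731


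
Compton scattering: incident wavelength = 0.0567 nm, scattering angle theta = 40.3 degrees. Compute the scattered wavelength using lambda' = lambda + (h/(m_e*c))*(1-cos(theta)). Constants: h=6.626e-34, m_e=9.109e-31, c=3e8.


Compton wavelength: h/(m_e*c) = 2.4247e-12 m
d_lambda = 2.4247e-12 * (1 - cos(40.3 deg))
= 2.4247e-12 * 0.237332
= 5.7546e-13 m = 0.000575 nm
lambda' = 0.0567 + 0.000575
= 0.057275 nm

0.057275


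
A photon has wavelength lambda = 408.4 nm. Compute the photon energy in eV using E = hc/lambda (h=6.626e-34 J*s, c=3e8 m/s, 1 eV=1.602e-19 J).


E = hc / lambda
= (6.626e-34)(3e8) / (408.4e-9)
= 1.9878e-25 / 4.0840e-07
= 4.8673e-19 J
Converting to eV: 4.8673e-19 / 1.602e-19
= 3.0383 eV

3.0383


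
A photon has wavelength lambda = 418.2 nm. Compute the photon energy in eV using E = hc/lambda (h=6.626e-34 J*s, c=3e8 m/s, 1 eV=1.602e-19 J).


E = hc / lambda
= (6.626e-34)(3e8) / (418.2e-9)
= 1.9878e-25 / 4.1820e-07
= 4.7532e-19 J
Converting to eV: 4.7532e-19 / 1.602e-19
= 2.9671 eV

2.9671


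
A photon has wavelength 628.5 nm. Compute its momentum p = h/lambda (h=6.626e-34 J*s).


p = h / lambda
= 6.626e-34 / (628.5e-9)
= 6.626e-34 / 6.2850e-07
= 1.0543e-27 kg*m/s

1.0543e-27


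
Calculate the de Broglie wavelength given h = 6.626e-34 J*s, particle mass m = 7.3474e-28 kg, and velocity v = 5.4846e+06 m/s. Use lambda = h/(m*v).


lambda = h / (m * v)
= 6.626e-34 / (7.3474e-28 * 5.4846e+06)
= 6.626e-34 / 4.0298e-21
= 1.6443e-13 m

1.6443e-13


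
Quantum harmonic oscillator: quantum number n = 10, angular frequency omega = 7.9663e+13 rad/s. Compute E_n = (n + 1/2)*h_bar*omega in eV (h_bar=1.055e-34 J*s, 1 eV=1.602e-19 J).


E = (n + 1/2) * h_bar * omega
= (10 + 0.5) * 1.055e-34 * 7.9663e+13
= 10.5 * 8.4044e-21
= 8.8247e-20 J
= 0.5509 eV

0.5509


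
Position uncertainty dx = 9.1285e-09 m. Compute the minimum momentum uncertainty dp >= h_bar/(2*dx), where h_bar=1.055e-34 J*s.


dp = h_bar / (2 * dx)
= 1.055e-34 / (2 * 9.1285e-09)
= 1.055e-34 / 1.8257e-08
= 5.7786e-27 kg*m/s

5.7786e-27


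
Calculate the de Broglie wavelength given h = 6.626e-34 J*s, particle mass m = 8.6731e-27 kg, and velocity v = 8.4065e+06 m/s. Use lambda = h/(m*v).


lambda = h / (m * v)
= 6.626e-34 / (8.6731e-27 * 8.4065e+06)
= 6.626e-34 / 7.2910e-20
= 9.0879e-15 m

9.0879e-15
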